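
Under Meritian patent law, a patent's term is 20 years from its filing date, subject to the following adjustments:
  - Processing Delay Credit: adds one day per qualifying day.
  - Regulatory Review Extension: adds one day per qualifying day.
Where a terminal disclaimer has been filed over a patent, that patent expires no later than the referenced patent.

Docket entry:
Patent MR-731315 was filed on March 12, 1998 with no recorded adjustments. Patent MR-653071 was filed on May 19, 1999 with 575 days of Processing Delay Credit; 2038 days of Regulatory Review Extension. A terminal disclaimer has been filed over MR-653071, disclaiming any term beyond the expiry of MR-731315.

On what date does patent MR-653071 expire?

Natural term of MR-653071:
  Base: filing + 20 years → 19 May 2019.
  Processing Delay Credit: +575 days → 14 December 2020.
  Regulatory Review Extension: +2038 days → 14 July 2026.
Expiry of referenced patent MR-731315:
  Base: filing + 20 years → 12 March 2018.
Terminal disclaimer: MR-653071 expires on the earlier of 14 July 2026 and 12 March 2018.

2018-03-12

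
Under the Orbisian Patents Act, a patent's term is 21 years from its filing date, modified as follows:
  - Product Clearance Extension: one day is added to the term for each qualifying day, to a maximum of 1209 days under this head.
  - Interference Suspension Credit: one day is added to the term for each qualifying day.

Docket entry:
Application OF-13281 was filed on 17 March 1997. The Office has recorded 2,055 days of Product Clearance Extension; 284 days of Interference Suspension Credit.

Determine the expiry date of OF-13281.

2022-04-18

Base term: filing date + 21 years → 17 March 2018.
Product Clearance Extension: 2055 days claimed exceeds the 1209-day cap, so +1209 days → 8 July 2021.
Interference Suspension Credit: +284 days → 18 April 2022.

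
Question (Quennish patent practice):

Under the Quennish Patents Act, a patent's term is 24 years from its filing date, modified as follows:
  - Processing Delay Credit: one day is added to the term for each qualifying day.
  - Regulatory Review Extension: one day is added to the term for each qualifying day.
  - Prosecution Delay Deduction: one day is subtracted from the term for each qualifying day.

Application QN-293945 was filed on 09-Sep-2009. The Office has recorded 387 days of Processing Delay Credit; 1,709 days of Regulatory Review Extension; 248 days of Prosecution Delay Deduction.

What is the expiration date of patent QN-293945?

October 1, 2038

Base term: filing date + 24 years → 9 September 2033.
Processing Delay Credit: +387 days → 1 October 2034.
Regulatory Review Extension: +1709 days → 6 June 2039.
Prosecution Delay Deduction: −248 days → 1 October 2038.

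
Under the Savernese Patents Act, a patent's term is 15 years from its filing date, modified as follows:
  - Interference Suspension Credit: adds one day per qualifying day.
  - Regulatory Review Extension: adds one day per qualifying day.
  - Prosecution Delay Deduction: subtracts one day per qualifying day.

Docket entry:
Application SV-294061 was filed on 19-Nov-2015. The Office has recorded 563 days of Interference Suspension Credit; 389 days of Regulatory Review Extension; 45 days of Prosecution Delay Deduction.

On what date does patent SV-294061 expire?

May 14, 2033

Base term: filing date + 15 years → 19 November 2030.
Interference Suspension Credit: +563 days → 4 June 2032.
Regulatory Review Extension: +389 days → 28 June 2033.
Prosecution Delay Deduction: −45 days → 14 May 2033.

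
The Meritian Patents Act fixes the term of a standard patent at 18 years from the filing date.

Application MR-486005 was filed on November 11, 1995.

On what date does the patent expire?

November 11, 2013

Filing date + 18 years → 11 November 2013.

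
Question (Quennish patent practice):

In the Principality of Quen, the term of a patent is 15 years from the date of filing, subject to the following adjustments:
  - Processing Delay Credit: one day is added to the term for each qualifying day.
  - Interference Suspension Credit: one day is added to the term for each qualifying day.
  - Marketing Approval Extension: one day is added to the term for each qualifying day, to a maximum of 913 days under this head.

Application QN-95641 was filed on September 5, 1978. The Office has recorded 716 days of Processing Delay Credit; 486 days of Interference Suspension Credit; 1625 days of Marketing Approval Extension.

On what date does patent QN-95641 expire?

Base term: filing date + 15 years → 5 September 1993.
Processing Delay Credit: +716 days → 22 August 1995.
Interference Suspension Credit: +486 days → 20 December 1996.
Marketing Approval Extension: 1625 days claimed exceeds the 913-day cap, so +913 days → 21 June 1999.

June 21, 1999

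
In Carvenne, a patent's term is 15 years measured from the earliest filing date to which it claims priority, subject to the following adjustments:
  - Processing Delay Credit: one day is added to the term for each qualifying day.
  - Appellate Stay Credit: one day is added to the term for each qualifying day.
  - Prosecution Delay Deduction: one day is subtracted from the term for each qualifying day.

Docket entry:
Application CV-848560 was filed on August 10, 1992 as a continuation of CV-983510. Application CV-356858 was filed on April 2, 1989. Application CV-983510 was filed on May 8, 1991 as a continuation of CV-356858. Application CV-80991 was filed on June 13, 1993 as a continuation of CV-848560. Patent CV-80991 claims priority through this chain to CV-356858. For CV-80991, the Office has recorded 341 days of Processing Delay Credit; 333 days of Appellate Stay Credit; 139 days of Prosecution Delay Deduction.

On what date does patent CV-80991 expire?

Earliest priority filing: 2 April 1989.
Base term: 2 April 1989 + 15 years → 2 April 2004.
Processing Delay Credit: +341 days → 9 March 2005.
Appellate Stay Credit: +333 days → 5 February 2006.
Prosecution Delay Deduction: −139 days → 19 September 2005.

2005-09-19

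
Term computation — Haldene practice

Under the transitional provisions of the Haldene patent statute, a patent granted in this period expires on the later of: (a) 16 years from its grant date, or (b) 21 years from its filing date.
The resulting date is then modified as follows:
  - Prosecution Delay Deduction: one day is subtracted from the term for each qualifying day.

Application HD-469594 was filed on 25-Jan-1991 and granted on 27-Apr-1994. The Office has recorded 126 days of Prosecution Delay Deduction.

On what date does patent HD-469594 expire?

(a) grant + 16 years → 27 April 2010.
(b) filing + 21 years → 25 January 2012.
Later of the two: 25 January 2012.
Prosecution Delay Deduction: −126 days → 21 September 2011.

2011-09-21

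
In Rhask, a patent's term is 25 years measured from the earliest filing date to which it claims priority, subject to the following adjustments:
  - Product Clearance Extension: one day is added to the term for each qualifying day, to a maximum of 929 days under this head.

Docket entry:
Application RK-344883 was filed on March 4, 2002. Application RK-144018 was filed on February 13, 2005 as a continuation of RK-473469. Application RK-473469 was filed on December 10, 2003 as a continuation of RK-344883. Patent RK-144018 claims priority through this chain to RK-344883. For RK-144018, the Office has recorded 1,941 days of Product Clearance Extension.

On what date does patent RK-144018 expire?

September 18, 2029

Earliest priority filing: 4 March 2002.
Base term: 4 March 2002 + 25 years → 4 March 2027.
Product Clearance Extension: 1941 days claimed exceeds the 929-day cap, so +929 days → 18 September 2029.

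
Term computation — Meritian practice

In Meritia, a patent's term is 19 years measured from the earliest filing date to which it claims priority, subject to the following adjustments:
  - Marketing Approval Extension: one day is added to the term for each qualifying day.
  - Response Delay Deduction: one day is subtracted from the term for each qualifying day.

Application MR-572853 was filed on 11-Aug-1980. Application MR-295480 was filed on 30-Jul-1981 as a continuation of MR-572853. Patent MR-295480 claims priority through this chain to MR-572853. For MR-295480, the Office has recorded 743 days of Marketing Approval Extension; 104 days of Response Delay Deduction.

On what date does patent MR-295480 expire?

2001-05-11

Earliest priority filing: 11 August 1980.
Base term: 11 August 1980 + 19 years → 11 August 1999.
Marketing Approval Extension: +743 days → 23 August 2001.
Response Delay Deduction: −104 days → 11 May 2001.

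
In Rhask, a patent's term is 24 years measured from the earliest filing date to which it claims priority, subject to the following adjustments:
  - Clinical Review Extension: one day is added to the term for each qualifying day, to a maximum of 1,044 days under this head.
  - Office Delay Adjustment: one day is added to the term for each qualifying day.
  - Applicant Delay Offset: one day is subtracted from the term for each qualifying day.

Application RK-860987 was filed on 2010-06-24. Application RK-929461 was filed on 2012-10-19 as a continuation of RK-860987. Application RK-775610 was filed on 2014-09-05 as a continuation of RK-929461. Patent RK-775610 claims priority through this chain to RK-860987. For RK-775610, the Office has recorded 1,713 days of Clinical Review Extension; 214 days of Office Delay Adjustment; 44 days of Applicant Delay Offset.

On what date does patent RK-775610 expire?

Earliest priority filing: 24 June 2010.
Base term: 24 June 2010 + 24 years → 24 June 2034.
Clinical Review Extension: 1713 days claimed exceeds the 1044-day cap, so +1044 days → 3 May 2037.
Office Delay Adjustment: +214 days → 3 December 2037.
Applicant Delay Offset: −44 days → 20 October 2037.

October 20, 2037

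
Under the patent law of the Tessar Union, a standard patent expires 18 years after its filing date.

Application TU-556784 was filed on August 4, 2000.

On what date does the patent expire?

Filing date + 18 years → 4 August 2018.

August 4, 2018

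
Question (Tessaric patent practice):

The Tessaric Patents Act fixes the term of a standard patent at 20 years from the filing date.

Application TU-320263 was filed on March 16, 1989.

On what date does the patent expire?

Filing date + 20 years → 16 March 2009.

2009-03-16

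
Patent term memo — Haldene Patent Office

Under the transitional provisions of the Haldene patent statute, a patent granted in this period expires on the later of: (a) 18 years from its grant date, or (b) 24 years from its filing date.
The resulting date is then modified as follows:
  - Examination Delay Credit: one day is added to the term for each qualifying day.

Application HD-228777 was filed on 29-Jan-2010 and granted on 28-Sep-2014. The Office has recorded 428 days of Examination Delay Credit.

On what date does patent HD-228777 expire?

April 2, 2035

(a) grant + 18 years → 28 September 2032.
(b) filing + 24 years → 29 January 2034.
Later of the two: 29 January 2034.
Examination Delay Credit: +428 days → 2 April 2035.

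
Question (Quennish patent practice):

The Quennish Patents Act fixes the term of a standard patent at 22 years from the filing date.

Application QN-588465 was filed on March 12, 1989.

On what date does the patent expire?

March 12, 2011

Filing date + 22 years → 12 March 2011.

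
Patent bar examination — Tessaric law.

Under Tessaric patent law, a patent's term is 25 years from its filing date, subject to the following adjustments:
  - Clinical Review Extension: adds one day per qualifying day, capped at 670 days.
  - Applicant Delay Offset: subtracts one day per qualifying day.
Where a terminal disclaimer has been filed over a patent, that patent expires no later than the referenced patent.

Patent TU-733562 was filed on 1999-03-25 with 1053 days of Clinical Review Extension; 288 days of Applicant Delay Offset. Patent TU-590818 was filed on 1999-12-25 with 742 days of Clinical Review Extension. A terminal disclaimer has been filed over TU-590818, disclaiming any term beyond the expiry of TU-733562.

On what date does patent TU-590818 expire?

Natural term of TU-590818:
  Base: filing + 25 years → 25 December 2024.
  Clinical Review Extension: 742 days claimed exceeds the 670-day cap, so +670 days → 26 October 2026.
Expiry of referenced patent TU-733562:
  Base: filing + 25 years → 25 March 2024.
  Clinical Review Extension: 1053 days claimed exceeds the 670-day cap, so +670 days → 24 January 2026.
  Applicant Delay Offset: −288 days → 11 April 2025.
Terminal disclaimer: TU-590818 expires on the earlier of 26 October 2026 and 11 April 2025.

April 11, 2025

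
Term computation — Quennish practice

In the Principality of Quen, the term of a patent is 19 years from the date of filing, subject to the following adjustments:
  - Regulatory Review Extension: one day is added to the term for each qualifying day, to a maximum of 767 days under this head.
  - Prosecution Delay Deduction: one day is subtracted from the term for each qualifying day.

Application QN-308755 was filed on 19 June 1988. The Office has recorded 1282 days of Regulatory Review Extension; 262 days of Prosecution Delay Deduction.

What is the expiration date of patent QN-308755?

Base term: filing date + 19 years → 19 June 2007.
Regulatory Review Extension: 1282 days claimed exceeds the 767-day cap, so +767 days → 25 July 2009.
Prosecution Delay Deduction: −262 days → 5 November 2008.

2008-11-05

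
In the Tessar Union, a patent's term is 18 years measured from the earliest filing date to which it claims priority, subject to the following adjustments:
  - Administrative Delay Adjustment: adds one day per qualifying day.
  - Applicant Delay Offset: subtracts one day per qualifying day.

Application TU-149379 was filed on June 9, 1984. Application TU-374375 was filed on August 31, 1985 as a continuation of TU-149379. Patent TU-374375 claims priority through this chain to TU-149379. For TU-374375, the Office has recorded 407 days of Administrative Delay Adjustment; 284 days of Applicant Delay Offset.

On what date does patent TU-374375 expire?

October 10, 2002

Earliest priority filing: 9 June 1984.
Base term: 9 June 1984 + 18 years → 9 June 2002.
Administrative Delay Adjustment: +407 days → 21 July 2003.
Applicant Delay Offset: −284 days → 10 October 2002.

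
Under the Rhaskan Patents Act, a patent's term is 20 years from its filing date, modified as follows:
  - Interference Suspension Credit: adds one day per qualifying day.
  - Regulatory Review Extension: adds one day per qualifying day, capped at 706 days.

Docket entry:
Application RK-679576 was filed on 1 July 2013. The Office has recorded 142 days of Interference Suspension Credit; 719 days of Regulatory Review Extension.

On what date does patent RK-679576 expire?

Base term: filing date + 20 years → 1 July 2033.
Interference Suspension Credit: +142 days → 20 November 2033.
Regulatory Review Extension: 719 days claimed exceeds the 706-day cap, so +706 days → 27 October 2035.

2035-10-27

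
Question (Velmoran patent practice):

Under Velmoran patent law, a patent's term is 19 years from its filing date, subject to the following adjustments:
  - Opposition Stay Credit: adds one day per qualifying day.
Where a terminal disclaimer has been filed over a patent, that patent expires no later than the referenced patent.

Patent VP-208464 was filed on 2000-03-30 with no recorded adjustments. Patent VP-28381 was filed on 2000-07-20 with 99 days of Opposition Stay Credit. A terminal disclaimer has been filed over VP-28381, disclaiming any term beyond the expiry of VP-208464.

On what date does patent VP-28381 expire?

Natural term of VP-28381:
  Base: filing + 19 years → 20 July 2019.
  Opposition Stay Credit: +99 days → 27 October 2019.
Expiry of referenced patent VP-208464:
  Base: filing + 19 years → 30 March 2019.
Terminal disclaimer: VP-28381 expires on the earlier of 27 October 2019 and 30 March 2019.

2019-03-30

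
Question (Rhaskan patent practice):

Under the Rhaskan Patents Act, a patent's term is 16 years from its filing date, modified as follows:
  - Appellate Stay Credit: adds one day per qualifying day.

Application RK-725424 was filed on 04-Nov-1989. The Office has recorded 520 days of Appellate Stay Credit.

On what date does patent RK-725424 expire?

Base term: filing date + 16 years → 4 November 2005.
Appellate Stay Credit: +520 days → 8 April 2007.

2007-04-08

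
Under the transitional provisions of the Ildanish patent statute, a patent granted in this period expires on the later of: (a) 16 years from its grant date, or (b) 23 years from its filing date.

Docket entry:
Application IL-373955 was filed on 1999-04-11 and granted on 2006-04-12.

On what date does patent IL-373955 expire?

April 12, 2022

(a) grant + 16 years → 12 April 2022.
(b) filing + 23 years → 11 April 2022.
Later of the two: 12 April 2022.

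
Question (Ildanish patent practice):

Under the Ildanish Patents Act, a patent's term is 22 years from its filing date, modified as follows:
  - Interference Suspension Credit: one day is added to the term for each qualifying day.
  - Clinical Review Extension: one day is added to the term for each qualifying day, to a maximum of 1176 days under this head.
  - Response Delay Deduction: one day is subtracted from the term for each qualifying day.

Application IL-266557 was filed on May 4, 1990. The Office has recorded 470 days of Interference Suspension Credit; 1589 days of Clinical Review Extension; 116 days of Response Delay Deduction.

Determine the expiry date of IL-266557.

Base term: filing date + 22 years → 4 May 2012.
Interference Suspension Credit: +470 days → 17 August 2013.
Clinical Review Extension: 1589 days claimed exceeds the 1176-day cap, so +1176 days → 5 November 2016.
Response Delay Deduction: −116 days → 12 July 2016.

2016-07-12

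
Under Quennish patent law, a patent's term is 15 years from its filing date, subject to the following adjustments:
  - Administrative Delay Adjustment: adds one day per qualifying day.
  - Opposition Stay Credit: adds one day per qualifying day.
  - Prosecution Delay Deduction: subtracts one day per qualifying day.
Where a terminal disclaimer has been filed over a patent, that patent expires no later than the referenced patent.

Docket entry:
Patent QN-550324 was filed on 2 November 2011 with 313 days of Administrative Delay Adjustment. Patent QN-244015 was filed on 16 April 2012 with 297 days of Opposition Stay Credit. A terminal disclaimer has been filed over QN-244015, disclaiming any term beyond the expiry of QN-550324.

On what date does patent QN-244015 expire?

Natural term of QN-244015:
  Base: filing + 15 years → 16 April 2027.
  Opposition Stay Credit: +297 days → 7 February 2028.
Expiry of referenced patent QN-550324:
  Base: filing + 15 years → 2 November 2026.
  Administrative Delay Adjustment: +313 days → 11 September 2027.
Terminal disclaimer: QN-244015 expires on the earlier of 7 February 2028 and 11 September 2027.

2027-09-11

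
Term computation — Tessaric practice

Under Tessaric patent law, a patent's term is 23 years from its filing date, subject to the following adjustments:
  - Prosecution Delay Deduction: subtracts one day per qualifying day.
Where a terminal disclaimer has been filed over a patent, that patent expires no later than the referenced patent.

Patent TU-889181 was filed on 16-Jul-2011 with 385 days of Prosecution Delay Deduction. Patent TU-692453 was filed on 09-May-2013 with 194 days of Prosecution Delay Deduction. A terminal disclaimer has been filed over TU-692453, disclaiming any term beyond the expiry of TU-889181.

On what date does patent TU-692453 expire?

Natural term of TU-692453:
  Base: filing + 23 years → 9 May 2036.
  Prosecution Delay Deduction: −194 days → 28 October 2035.
Expiry of referenced patent TU-889181:
  Base: filing + 23 years → 16 July 2034.
  Prosecution Delay Deduction: −385 days → 26 June 2033.
Terminal disclaimer: TU-692453 expires on the earlier of 28 October 2035 and 26 June 2033.

June 26, 2033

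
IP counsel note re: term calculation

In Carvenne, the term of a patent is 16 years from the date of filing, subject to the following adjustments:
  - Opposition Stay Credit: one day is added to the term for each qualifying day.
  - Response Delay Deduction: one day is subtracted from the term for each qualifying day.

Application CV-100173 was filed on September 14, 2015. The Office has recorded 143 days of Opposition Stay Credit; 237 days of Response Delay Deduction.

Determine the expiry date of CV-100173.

June 12, 2031

Base term: filing date + 16 years → 14 September 2031.
Opposition Stay Credit: +143 days → 4 February 2032.
Response Delay Deduction: −237 days → 12 June 2031.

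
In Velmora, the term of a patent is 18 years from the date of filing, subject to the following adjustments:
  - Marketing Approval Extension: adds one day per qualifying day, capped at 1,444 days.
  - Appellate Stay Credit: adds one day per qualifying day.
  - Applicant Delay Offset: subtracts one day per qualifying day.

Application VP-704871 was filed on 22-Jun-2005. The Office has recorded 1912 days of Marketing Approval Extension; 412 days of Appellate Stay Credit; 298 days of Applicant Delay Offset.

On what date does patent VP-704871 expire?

September 27, 2027

Base term: filing date + 18 years → 22 June 2023.
Marketing Approval Extension: 1912 days claimed exceeds the 1444-day cap, so +1444 days → 5 June 2027.
Appellate Stay Credit: +412 days → 21 July 2028.
Applicant Delay Offset: −298 days → 27 September 2027.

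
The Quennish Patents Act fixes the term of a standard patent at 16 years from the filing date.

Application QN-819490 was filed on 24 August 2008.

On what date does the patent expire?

Filing date + 16 years → 24 August 2024.

2024-08-24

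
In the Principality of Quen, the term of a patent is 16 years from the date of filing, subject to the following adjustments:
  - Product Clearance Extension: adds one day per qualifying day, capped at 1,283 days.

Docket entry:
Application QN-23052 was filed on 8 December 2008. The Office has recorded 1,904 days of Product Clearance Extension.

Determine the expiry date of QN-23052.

Base term: filing date + 16 years → 8 December 2024.
Product Clearance Extension: 1904 days claimed exceeds the 1283-day cap, so +1283 days → 13 June 2028.

June 13, 2028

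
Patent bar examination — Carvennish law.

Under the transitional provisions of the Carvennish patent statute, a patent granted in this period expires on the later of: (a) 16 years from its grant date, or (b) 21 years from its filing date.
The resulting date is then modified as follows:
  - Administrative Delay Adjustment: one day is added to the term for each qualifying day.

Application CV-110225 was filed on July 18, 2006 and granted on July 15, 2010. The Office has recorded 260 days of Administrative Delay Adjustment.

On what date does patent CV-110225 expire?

April 3, 2028

(a) grant + 16 years → 15 July 2026.
(b) filing + 21 years → 18 July 2027.
Later of the two: 18 July 2027.
Administrative Delay Adjustment: +260 days → 3 April 2028.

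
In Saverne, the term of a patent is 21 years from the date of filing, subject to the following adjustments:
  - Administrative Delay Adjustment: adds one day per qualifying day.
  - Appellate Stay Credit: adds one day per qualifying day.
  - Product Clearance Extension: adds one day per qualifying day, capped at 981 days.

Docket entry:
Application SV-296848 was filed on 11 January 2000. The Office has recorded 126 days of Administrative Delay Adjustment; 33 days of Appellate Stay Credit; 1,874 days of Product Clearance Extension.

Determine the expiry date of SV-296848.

Base term: filing date + 21 years → 11 January 2021.
Administrative Delay Adjustment: +126 days → 17 May 2021.
Appellate Stay Credit: +33 days → 19 June 2021.
Product Clearance Extension: 1874 days claimed exceeds the 981-day cap, so +981 days → 25 February 2024.

February 25, 2024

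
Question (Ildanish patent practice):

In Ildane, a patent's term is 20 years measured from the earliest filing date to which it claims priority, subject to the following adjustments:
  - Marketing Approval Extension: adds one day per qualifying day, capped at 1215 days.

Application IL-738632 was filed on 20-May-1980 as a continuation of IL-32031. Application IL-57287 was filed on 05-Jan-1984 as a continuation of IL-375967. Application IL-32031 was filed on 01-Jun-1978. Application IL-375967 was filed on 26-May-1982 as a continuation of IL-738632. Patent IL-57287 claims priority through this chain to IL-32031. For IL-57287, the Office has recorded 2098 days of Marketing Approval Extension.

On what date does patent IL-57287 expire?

Earliest priority filing: 1 June 1978.
Base term: 1 June 1978 + 20 years → 1 June 1998.
Marketing Approval Extension: 2098 days claimed exceeds the 1215-day cap, so +1215 days → 28 September 2001.

September 28, 2001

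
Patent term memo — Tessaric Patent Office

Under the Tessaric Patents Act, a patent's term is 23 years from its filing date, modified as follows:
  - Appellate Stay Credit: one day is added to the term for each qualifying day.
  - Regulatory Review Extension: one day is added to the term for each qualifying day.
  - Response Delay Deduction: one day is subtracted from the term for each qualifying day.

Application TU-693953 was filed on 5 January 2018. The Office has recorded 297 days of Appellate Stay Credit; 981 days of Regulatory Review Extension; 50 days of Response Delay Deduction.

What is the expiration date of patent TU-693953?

Base term: filing date + 23 years → 5 January 2041.
Appellate Stay Credit: +297 days → 29 October 2041.
Regulatory Review Extension: +981 days → 6 July 2044.
Response Delay Deduction: −50 days → 17 May 2044.

2044-05-17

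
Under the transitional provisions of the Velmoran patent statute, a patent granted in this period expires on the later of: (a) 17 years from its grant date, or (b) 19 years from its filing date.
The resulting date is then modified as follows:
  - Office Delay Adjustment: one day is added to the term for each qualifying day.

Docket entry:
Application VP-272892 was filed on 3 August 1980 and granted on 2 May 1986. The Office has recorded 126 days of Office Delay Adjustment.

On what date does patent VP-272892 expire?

(a) grant + 17 years → 2 May 2003.
(b) filing + 19 years → 3 August 1999.
Later of the two: 2 May 2003.
Office Delay Adjustment: +126 days → 5 September 2003.

2003-09-05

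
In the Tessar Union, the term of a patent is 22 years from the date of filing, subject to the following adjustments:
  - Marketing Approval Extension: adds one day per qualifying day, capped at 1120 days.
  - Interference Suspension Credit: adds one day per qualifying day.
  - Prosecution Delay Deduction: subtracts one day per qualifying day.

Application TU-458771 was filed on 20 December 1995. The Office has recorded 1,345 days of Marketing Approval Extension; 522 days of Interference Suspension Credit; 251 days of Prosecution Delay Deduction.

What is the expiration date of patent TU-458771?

October 11, 2021

Base term: filing date + 22 years → 20 December 2017.
Marketing Approval Extension: 1345 days claimed exceeds the 1120-day cap, so +1120 days → 13 January 2021.
Interference Suspension Credit: +522 days → 19 June 2022.
Prosecution Delay Deduction: −251 days → 11 October 2021.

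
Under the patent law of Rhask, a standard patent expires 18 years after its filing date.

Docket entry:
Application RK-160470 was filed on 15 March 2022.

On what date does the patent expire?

2040-03-15

Filing date + 18 years → 15 March 2040.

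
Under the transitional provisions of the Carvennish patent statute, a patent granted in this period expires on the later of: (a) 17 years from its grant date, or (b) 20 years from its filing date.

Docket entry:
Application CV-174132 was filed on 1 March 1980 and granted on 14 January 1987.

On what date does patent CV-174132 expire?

(a) grant + 17 years → 14 January 2004.
(b) filing + 20 years → 1 March 2000.
Later of the two: 14 January 2004.

2004-01-14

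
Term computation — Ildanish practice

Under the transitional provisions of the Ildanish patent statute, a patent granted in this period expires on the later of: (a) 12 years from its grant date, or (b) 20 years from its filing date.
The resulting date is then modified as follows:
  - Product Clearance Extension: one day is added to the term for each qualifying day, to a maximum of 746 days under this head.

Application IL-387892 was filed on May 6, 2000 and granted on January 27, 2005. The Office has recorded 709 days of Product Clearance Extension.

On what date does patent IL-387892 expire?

April 15, 2022

(a) grant + 12 years → 27 January 2017.
(b) filing + 20 years → 6 May 2020.
Later of the two: 6 May 2020.
Product Clearance Extension: 709 days (within the 746-day cap) → +709 days → 15 April 2022.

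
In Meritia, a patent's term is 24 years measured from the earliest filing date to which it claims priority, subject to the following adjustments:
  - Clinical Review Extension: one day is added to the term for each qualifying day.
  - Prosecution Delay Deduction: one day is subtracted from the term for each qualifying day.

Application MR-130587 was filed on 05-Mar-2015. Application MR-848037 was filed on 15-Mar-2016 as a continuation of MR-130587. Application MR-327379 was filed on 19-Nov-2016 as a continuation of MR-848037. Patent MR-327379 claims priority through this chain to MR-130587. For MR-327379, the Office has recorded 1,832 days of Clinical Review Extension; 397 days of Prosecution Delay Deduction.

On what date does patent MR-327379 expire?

2043-02-07

Earliest priority filing: 5 March 2015.
Base term: 5 March 2015 + 24 years → 5 March 2039.
Clinical Review Extension: +1832 days → 10 March 2044.
Prosecution Delay Deduction: −397 days → 7 February 2043.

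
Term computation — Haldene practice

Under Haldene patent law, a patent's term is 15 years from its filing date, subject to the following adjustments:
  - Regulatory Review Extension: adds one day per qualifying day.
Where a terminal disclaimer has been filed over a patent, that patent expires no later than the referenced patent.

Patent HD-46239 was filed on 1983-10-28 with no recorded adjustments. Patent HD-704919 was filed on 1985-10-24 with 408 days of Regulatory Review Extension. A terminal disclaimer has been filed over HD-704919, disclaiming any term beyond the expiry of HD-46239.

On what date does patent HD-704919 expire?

1998-10-28

Natural term of HD-704919:
  Base: filing + 15 years → 24 October 2000.
  Regulatory Review Extension: +408 days → 6 December 2001.
Expiry of referenced patent HD-46239:
  Base: filing + 15 years → 28 October 1998.
Terminal disclaimer: HD-704919 expires on the earlier of 6 December 2001 and 28 October 1998.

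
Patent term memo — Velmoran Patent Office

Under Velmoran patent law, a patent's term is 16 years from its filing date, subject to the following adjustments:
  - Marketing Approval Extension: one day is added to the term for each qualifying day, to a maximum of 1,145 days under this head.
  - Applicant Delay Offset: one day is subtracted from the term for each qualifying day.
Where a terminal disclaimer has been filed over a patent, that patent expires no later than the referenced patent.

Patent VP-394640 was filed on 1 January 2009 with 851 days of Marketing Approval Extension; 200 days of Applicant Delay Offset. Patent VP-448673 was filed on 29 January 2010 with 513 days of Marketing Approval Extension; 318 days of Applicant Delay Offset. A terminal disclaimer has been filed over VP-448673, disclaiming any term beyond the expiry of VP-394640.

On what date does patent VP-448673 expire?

2026-08-12

Natural term of VP-448673:
  Base: filing + 16 years → 29 January 2026.
  Marketing Approval Extension: 513 days (within the 1145-day cap) → +513 days → 26 June 2027.
  Applicant Delay Offset: −318 days → 12 August 2026.
Expiry of referenced patent VP-394640:
  Base: filing + 16 years → 1 January 2025.
  Marketing Approval Extension: 851 days (within the 1145-day cap) → +851 days → 2 May 2027.
  Applicant Delay Offset: −200 days → 14 October 2026.
Terminal disclaimer: VP-448673 expires on the earlier of 12 August 2026 and 14 October 2026.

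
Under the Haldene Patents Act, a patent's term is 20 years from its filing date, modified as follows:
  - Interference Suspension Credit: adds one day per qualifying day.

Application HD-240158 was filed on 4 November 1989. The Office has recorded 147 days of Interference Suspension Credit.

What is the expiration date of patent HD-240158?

March 31, 2010

Base term: filing date + 20 years → 4 November 2009.
Interference Suspension Credit: +147 days → 31 March 2010.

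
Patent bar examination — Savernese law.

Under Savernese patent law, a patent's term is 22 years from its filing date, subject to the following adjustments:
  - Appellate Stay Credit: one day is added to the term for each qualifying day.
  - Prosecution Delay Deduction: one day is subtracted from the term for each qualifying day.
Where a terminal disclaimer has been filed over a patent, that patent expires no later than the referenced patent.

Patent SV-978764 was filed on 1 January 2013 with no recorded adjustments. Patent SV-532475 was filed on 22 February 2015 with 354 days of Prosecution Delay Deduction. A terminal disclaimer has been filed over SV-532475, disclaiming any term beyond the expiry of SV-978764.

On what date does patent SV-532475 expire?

January 1, 2035

Natural term of SV-532475:
  Base: filing + 22 years → 22 February 2037.
  Prosecution Delay Deduction: −354 days → 5 March 2036.
Expiry of referenced patent SV-978764:
  Base: filing + 22 years → 1 January 2035.
Terminal disclaimer: SV-532475 expires on the earlier of 5 March 2036 and 1 January 2035.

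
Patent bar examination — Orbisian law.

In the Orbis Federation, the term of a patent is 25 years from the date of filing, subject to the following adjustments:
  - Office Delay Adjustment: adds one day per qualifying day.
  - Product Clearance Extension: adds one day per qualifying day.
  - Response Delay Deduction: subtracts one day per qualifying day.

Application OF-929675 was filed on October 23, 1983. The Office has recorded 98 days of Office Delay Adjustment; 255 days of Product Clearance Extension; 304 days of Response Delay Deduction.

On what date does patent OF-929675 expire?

Base term: filing date + 25 years → 23 October 2008.
Office Delay Adjustment: +98 days → 29 January 2009.
Product Clearance Extension: +255 days → 11 October 2009.
Response Delay Deduction: −304 days → 11 December 2008.

2008-12-11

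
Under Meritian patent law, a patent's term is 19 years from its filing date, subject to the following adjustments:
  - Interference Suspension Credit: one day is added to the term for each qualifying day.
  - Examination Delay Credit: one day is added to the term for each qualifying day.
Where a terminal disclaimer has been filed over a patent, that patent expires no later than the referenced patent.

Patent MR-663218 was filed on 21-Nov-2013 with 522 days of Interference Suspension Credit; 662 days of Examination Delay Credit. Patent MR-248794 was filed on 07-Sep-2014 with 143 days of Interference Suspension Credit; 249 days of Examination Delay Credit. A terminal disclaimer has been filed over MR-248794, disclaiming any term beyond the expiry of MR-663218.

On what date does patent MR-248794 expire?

2034-10-04

Natural term of MR-248794:
  Base: filing + 19 years → 7 September 2033.
  Interference Suspension Credit: +143 days → 28 January 2034.
  Examination Delay Credit: +249 days → 4 October 2034.
Expiry of referenced patent MR-663218:
  Base: filing + 19 years → 21 November 2032.
  Interference Suspension Credit: +522 days → 27 April 2034.
  Examination Delay Credit: +662 days → 18 February 2036.
Terminal disclaimer: MR-248794 expires on the earlier of 4 October 2034 and 18 February 2036.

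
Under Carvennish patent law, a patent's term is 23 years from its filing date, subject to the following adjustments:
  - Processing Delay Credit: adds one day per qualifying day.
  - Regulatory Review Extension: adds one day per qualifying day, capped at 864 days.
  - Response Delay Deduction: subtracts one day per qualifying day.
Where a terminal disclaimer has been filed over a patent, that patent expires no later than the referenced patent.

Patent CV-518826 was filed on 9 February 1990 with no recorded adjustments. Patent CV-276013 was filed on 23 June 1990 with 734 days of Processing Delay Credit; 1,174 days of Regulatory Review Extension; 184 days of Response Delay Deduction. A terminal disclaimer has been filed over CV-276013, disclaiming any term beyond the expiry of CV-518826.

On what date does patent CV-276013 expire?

Natural term of CV-276013:
  Base: filing + 23 years → 23 June 2013.
  Processing Delay Credit: +734 days → 27 June 2015.
  Regulatory Review Extension: 1174 days claimed exceeds the 864-day cap, so +864 days → 7 November 2017.
  Response Delay Deduction: −184 days → 7 May 2017.
Expiry of referenced patent CV-518826:
  Base: filing + 23 years → 9 February 2013.
Terminal disclaimer: CV-276013 expires on the earlier of 7 May 2017 and 9 February 2013.

2013-02-09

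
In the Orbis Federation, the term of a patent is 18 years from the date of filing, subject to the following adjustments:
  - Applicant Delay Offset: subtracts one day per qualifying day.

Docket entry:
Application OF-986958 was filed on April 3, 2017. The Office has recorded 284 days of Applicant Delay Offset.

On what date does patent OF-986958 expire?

Base term: filing date + 18 years → 3 April 2035.
Applicant Delay Offset: −284 days → 23 June 2034.

June 23, 2034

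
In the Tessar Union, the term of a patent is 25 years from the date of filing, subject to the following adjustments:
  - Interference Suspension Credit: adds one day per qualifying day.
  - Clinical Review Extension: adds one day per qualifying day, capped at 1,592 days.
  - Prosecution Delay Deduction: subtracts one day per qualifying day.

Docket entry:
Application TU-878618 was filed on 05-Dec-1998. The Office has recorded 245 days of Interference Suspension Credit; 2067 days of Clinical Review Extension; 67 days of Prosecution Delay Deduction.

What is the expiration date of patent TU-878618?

Base term: filing date + 25 years → 5 December 2023.
Interference Suspension Credit: +245 days → 6 August 2024.
Clinical Review Extension: 2067 days claimed exceeds the 1592-day cap, so +1592 days → 15 December 2028.
Prosecution Delay Deduction: −67 days → 9 October 2028.

2028-10-09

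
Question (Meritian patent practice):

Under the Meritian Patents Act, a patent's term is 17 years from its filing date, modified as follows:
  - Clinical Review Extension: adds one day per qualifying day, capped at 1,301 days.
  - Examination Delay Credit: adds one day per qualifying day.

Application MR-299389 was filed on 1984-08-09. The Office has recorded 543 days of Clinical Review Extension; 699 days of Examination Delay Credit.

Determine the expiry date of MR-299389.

2005-01-02

Base term: filing date + 17 years → 9 August 2001.
Clinical Review Extension: 543 days (within the 1301-day cap) → +543 days → 3 February 2003.
Examination Delay Credit: +699 days → 2 January 2005.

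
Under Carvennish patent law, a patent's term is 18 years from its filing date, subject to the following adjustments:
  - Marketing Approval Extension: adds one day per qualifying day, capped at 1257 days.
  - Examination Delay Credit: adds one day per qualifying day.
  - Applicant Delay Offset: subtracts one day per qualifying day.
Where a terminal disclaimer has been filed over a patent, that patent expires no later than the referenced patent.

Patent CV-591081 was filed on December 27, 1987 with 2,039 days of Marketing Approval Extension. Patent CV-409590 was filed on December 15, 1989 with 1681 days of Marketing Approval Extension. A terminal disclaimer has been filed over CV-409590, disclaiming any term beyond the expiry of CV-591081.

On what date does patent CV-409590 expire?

Natural term of CV-409590:
  Base: filing + 18 years → 15 December 2007.
  Marketing Approval Extension: 1681 days claimed exceeds the 1257-day cap, so +1257 days → 25 May 2011.
Expiry of referenced patent CV-591081:
  Base: filing + 18 years → 27 December 2005.
  Marketing Approval Extension: 2039 days claimed exceeds the 1257-day cap, so +1257 days → 6 June 2009.
Terminal disclaimer: CV-409590 expires on the earlier of 25 May 2011 and 6 June 2009.

June 6, 2009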